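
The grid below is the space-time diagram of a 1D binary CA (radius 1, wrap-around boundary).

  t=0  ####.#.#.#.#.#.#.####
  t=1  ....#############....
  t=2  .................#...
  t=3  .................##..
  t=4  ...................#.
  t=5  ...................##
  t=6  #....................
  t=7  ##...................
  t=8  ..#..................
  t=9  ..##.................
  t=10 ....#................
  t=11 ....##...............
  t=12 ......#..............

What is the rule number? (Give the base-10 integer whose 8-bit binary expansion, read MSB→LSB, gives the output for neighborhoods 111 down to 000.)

  ### -> .   bit 7 = 0  t=0,i=0
  ##. -> .   bit 6 = 0  t=0,i=3
  #.# -> #   bit 5 = 1  t=0,i=4
  #.. -> #   bit 4 = 1  t=1,i=17
  .## -> .   bit 3 = 0  t=0,i=17
  .#. -> #   bit 2 = 1  t=0,i=5
  ..# -> .   bit 1 = 0  t=1,i=3
  ... -> .   bit 0 = 0  t=1,i=0
  bits 00110100 = 52

52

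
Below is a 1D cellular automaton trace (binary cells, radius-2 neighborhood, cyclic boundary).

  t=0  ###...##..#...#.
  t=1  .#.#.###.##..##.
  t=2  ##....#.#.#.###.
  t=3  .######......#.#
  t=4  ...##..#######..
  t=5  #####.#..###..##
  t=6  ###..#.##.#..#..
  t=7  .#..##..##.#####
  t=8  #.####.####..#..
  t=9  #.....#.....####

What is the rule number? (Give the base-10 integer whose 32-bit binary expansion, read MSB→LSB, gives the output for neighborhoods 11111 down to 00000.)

2366468735

  #####|#  b31=1 t=3,i=3
  ####.|.  b30=0 t=3,i=5
  ###.#|.  b29=0 t=1,i=7
  ###..|.  b28=0 t=0,i=2
  ##.##|#  b27=1 t=1,i=8
  ##.#.|#  b26=1 t=5,i=5
  ##..#|.  b25=0 t=0,i=8
  ##...|#  b24=1 t=0,i=3
  #.###|.  b23=0 t=0,i=0
  #.##.|.  b22=0 t=1,i=9
  #.#.#|.  b21=0 t=1,i=3
  #.#..|.  b20=0 t=5,i=6
  #..##|#  b19=1 t=1,i=12
  #..#.|#  b18=1 t=0,i=9
  #...#|.  b17=0 t=0,i=4
  #....|#  b16=1 t=2,i=3
  .####|.  b15=0 t=3,i=2
  .###.|#  b14=1 t=0,i=1
  .##.#|#  b13=1 t=6,i=8
  .##..|#  b12=1 t=0,i=7
  .#.##|.  b11=0 t=0,i=15
  .#.#.|.  b10=0 t=1,i=2
  .#..#|#  b9=1 t=5,i=7
  .#...|.  b8=0 t=0,i=11
  ..###|.  b7=0 t=4,i=7
  ..##.|#  b6=1 t=0,i=6
  ..#.#|#  b5=1 t=0,i=14
  ..#..|#  b4=1 t=0,i=10
  ...##|#  b3=1 t=0,i=5
  ...#.|#  b2=1 t=0,i=13
  ....#|#  b1=1 t=2,i=4
  .....|#  b0=1 t=3,i=9
  bits 10001101000011010111001001111111 = 2366468735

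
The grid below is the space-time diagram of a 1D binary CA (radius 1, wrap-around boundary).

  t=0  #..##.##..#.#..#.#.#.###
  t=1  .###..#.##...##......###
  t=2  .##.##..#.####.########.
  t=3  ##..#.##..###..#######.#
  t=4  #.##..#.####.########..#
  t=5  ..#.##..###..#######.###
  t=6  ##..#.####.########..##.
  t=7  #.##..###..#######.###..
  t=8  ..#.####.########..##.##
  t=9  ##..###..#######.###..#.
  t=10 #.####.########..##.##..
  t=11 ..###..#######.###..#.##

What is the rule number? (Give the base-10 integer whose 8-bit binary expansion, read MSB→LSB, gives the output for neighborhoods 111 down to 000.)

  nb ###: next=#  (t=0,i=22, bit7=1)
  nb ##.: next=.  (t=0,i=0, bit6=0)
  nb #.#: next=.  (t=0,i=5, bit5=0)
  nb #..: next=#  (t=0,i=1, bit4=1)
  nb .##: next=#  (t=0,i=3, bit3=1)
  nb .#.: next=.  (t=0,i=10, bit2=0)
  nb ..#: next=#  (t=0,i=2, bit1=1)
  nb ...: next=#  (t=1,i=11, bit0=1)
  bits 10011011 = 155

155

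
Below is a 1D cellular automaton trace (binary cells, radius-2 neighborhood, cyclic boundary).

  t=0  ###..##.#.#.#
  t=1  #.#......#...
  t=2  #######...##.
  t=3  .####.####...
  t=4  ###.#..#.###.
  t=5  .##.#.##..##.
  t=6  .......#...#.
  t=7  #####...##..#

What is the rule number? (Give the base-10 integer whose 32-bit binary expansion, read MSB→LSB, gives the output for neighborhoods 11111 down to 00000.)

2971129257

  [31] ##### => #  t=2,i=2
  [30] ####. => .  t=0,i=1
  [29] ###.# => #  t=3,i=4
  [28] ###.. => #  t=0,i=2
  [27] ##.## => .  t=2,i=12
  [26] ##.#. => .  t=0,i=7
  [25] ##..# => .  t=0,i=3
  [24] ##... => #  t=2,i=7
  [23] #.### => .  t=0,i=12
  [22] #.##. => .  t=5,i=6
  [21] #.#.# => .  t=0,i=8
  [20] #.#.. => #  t=1,i=2
  [19] #..## => .  t=0,i=4
  [18] #..#. => #  t=4,i=6
  [17] #...# => #  t=1,i=11
  [16] #.... => #  t=1,i=4
  [15] .#### => #  t=0,i=0
  [14] .###. => #  t=4,i=1
  [13] .##.# => .  t=0,i=6
  [12] .##.. => #  t=5,i=7
  [11] .#.## => .  t=0,i=11
  [10] .#.#. => #  t=0,i=9
  [9] .#..# => .  t=4,i=5
  [8] .#... => #  t=1,i=3
  [7] ..### => #  t=3,i=1
  [6] ..##. => .  t=0,i=5
  [5] ..#.# => #  t=1,i=0
  [4] ..#.. => .  t=1,i=9
  [3] ...## => #  t=2,i=9
  [2] ...#. => .  t=1,i=8
  [1] ....# => .  t=1,i=7
  [0] ..... => #  t=1,i=5
  bits 10110001000101111101010110101001 = 2971129257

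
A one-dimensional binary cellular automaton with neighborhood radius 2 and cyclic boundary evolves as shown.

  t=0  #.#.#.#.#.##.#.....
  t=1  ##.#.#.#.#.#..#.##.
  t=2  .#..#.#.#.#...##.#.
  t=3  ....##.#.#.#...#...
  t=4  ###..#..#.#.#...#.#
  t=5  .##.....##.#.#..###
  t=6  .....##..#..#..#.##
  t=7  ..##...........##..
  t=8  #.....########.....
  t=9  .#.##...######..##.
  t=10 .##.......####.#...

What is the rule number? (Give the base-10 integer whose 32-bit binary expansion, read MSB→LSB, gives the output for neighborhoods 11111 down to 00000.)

  ##### -> #   bit 31 = 1  t=8,i=8
  ####. -> #   bit 30 = 1  t=4,i=1
  ###.# -> #   bit 29 = 1  t=5,i=18
  ###.. -> #   bit 28 = 1  t=4,i=2
  ##.## -> .   bit 27 = 0  t=1,i=18
  ##.#. -> .   bit 26 = 0  t=0,i=12
  ##..# -> .   bit 25 = 0  t=4,i=3
  ##... -> .   bit 24 = 0  t=5,i=3
  #.### -> #   bit 23 = 1  t=4,i=18
  #.##. -> .   bit 22 = 0  t=0,i=10
  #.#.# -> .   bit 21 = 0  t=0,i=2
  #.#.. -> .   bit 20 = 0  t=0,i=13
  #..## -> #   bit 19 = 1  t=5,i=15
  #..#. -> .   bit 18 = 0  t=1,i=13
  #...# -> .   bit 17 = 0  t=2,i=12
  #.... -> .   bit 16 = 0  t=0,i=15
  .#### -> .   bit 15 = 0  t=4,i=0
  .###. -> #   bit 14 = 1  t=5,i=17
  .##.# -> #   bit 13 = 1  t=0,i=11
  .##.. -> .   bit 12 = 0  t=5,i=2
  .#.## -> #   bit 11 = 1  t=0,i=9
  .#.#. -> #   bit 10 = 1  t=0,i=1
  .#..# -> .   bit 9 = 0  t=1,i=12
  .#... -> #   bit 8 = 1  t=0,i=14
  ..### -> .   bit 7 = 0  t=5,i=16
  ..##. -> .   bit 6 = 0  t=2,i=14
  ..#.# -> #   bit 5 = 1  t=0,i=0
  ..#.. -> .   bit 4 = 0  t=2,i=1
  ...## -> .   bit 3 = 0  t=2,i=13
  ...#. -> .   bit 2 = 0  t=0,i=18
  ....# -> #   bit 1 = 1  t=0,i=17
  ..... -> #   bit 0 = 1  t=0,i=16
  bits 11110000100010000110110100100011 = 4035472675

4035472675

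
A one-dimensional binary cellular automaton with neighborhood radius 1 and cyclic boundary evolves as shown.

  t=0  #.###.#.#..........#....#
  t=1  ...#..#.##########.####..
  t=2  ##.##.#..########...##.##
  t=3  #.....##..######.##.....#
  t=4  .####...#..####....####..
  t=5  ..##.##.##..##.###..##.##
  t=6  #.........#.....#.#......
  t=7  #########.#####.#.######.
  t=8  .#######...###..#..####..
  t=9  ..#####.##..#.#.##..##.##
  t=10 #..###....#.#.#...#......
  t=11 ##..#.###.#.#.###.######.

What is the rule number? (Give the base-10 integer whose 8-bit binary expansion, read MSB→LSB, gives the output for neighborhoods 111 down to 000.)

  ###|#  b7=1 t=0,i=3
  ##.|.  b6=0 t=0,i=0
  #.#|.  b5=0 t=0,i=1
  #..|#  b4=1 t=0,i=9
  .##|.  b3=0 t=0,i=2
  .#.|#  b2=1 t=0,i=6
  ..#|.  b1=0 t=0,i=18
  ...|#  b0=1 t=0,i=10
  bits 10010101 = 149

149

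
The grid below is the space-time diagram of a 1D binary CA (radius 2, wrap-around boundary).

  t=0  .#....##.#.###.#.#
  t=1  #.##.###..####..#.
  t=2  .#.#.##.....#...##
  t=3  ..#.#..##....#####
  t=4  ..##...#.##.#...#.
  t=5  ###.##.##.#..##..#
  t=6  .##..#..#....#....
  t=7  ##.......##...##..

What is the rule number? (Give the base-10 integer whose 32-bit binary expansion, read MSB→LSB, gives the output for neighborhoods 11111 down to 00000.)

  ##### -> .   bit 31 = 0  t=3,i=15
  ####. -> #   bit 30 = 1  t=1,i=12
  ###.# -> #   bit 29 = 1  t=0,i=13
  ###.. -> .   bit 28 = 0  t=1,i=7
  ##.## -> .   bit 27 = 0  t=1,i=4
  ##.#. -> .   bit 26 = 0  t=0,i=8
  ##..# -> .   bit 25 = 0  t=1,i=8
  ##... -> #   bit 24 = 1  t=2,i=7
  #.### -> #   bit 23 = 1  t=0,i=11
  #.##. -> .   bit 22 = 0  t=1,i=2
  #.#.# -> .   bit 21 = 0  t=0,i=9
  #.#.. -> .   bit 20 = 0  t=0,i=1
  #..## -> .   bit 19 = 0  t=1,i=9
  #..#. -> .   bit 18 = 0  t=1,i=15
  #...# -> #   bit 17 = 1  t=2,i=14
  #.... -> #   bit 16 = 1  t=0,i=3
  .#### -> .   bit 15 = 0  t=1,i=11
  .###. -> #   bit 14 = 1  t=0,i=12
  .##.# -> #   bit 13 = 1  t=0,i=7
  .##.. -> .   bit 12 = 0  t=2,i=6
  .#.## -> #   bit 11 = 1  t=0,i=10
  .#.#. -> #   bit 10 = 1  t=0,i=0
  .#..# -> .   bit 9 = 0  t=3,i=5
  .#... -> #   bit 8 = 1  t=0,i=2
  ..### -> .   bit 7 = 0  t=1,i=10
  ..##. -> #   bit 6 = 1  t=0,i=6
  ..#.# -> #   bit 5 = 1  t=1,i=16
  ..#.. -> .   bit 4 = 0  t=2,i=12
  ...## -> #   bit 3 = 1  t=0,i=5
  ...#. -> .   bit 2 = 0  t=2,i=11
  ....# -> .   bit 1 = 0  t=0,i=4
  ..... -> .   bit 0 = 0  t=2,i=9
  bits 01100001100000110110110101101000 = 1636003176

1636003176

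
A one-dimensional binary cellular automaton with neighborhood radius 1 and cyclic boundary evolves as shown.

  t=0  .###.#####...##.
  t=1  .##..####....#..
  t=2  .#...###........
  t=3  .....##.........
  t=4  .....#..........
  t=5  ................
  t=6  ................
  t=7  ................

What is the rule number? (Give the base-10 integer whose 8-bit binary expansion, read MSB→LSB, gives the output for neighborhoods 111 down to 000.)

  ###|#  b7=1 t=0,i=2
  ##.|.  b6=0 t=0,i=3
  #.#|.  b5=0 t=0,i=4
  #..|.  b4=0 t=0,i=10
  .##|#  b3=1 t=0,i=1
  .#.|.  b2=0 t=1,i=13
  ..#|.  b1=0 t=0,i=0
  ...|.  b0=0 t=0,i=11
  bits 10001000 = 136

136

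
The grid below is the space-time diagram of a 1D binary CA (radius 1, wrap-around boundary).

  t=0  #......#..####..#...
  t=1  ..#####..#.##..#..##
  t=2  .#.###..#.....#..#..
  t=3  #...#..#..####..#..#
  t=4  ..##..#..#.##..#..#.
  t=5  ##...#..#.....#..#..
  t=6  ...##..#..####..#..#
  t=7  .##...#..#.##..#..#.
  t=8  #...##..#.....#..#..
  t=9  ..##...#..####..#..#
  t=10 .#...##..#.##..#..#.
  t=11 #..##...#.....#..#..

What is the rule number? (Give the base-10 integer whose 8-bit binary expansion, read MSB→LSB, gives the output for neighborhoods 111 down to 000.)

131

  ### -> #   bit 7 = 1  t=0,i=11
  ##. -> .   bit 6 = 0  t=0,i=13
  #.# -> .   bit 5 = 0  t=1,i=10
  #.. -> .   bit 4 = 0  t=0,i=1
  .## -> .   bit 3 = 0  t=0,i=10
  .#. -> .   bit 2 = 0  t=0,i=0
  ..# -> #   bit 1 = 1  t=0,i=6
  ... -> #   bit 0 = 1  t=0,i=2
  bits 10000011 = 131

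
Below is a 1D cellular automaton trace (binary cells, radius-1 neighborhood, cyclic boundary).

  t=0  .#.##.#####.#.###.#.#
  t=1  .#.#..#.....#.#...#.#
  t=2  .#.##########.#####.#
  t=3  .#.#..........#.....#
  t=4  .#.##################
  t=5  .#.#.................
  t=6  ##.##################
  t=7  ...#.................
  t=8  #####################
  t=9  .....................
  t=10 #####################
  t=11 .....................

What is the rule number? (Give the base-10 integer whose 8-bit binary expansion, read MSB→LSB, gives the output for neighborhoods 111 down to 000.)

  [7] ### => .  t=0,i=7
  [6] ##. => .  t=0,i=4
  [5] #.# => .  t=0,i=0
  [4] #.. => #  t=1,i=4
  [3] .## => #  t=0,i=3
  [2] .#. => #  t=0,i=1
  [1] ..# => #  t=1,i=5
  [0] ... => #  t=1,i=8
  bits 00011111 = 31

31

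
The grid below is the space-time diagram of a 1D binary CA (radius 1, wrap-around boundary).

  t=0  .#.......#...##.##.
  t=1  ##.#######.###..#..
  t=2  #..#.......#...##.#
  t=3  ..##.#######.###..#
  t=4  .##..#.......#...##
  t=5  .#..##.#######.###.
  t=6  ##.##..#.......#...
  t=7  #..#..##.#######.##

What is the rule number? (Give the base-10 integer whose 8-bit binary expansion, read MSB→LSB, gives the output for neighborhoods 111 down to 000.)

15

  ###|.  b7=0 t=1,i=4
  ##.|.  b6=0 t=0,i=14
  #.#|.  b5=0 t=0,i=15
  #..|.  b4=0 t=0,i=2
  .##|#  b3=1 t=0,i=13
  .#.|#  b2=1 t=0,i=1
  ..#|#  b1=1 t=0,i=0
  ...|#  b0=1 t=0,i=3
  bits 00001111 = 15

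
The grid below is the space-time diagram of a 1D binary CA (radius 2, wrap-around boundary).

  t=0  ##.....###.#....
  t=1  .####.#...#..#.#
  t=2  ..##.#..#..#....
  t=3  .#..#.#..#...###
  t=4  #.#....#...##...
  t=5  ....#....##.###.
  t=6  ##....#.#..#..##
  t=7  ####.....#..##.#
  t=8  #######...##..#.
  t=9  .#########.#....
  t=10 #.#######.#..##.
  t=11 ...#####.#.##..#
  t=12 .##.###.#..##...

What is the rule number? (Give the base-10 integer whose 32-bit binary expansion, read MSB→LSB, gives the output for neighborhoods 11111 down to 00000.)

  nb #####: next=#  (t=7,i=1, bit31=1)
  nb ####.: next=#  (t=1,i=3, bit30=1)
  nb ###.#: next=.  (t=0,i=9, bit29=0)
  nb ###..: next=#  (t=5,i=14, bit28=1)
  nb ##.##: next=#  (t=5,i=11, bit27=1)
  nb ##.#.: next=#  (t=0,i=10, bit26=1)
  nb ##..#: next=.  (t=8,i=12, bit25=0)
  nb ##...: next=#  (t=0,i=2, bit24=1)
  nb #.###: next=.  (t=1,i=1, bit23=0)
  nb #.##.: next=#  (t=11,i=11, bit22=1)
  nb #.#.#: next=.  (t=1,i=15, bit21=0)
  nb #.#..: next=.  (t=0,i=11, bit20=0)
  nb #..##: next=#  (t=6,i=13, bit19=1)
  nb #..#.: next=.  (t=1,i=12, bit18=0)
  nb #...#: next=#  (t=1,i=8, bit17=1)
  nb #....: next=#  (t=0,i=3, bit16=1)
  nb .####: next=#  (t=1,i=2, bit15=1)
  nb .###.: next=.  (t=0,i=8, bit14=0)
  nb .##.#: next=.  (t=2,i=3, bit13=0)
  nb .##..: next=#  (t=0,i=1, bit12=1)
  nb .#.##: next=.  (t=1,i=0, bit11=0)
  nb .#.#.: next=.  (t=1,i=14, bit10=0)
  nb .#..#: next=#  (t=1,i=11, bit9=1)
  nb .#...: next=.  (t=0,i=12, bit8=0)
  nb ..###: next=.  (t=0,i=7, bit7=0)
  nb ..##.: next=.  (t=0,i=0, bit6=0)
  nb ..#.#: next=.  (t=1,i=13, bit5=0)
  nb ..#..: next=.  (t=1,i=10, bit4=0)
  nb ...##: next=#  (t=0,i=6, bit3=1)
  nb ...#.: next=.  (t=1,i=9, bit2=0)
  nb ....#: next=.  (t=0,i=5, bit1=0)
  nb .....: next=#  (t=0,i=4, bit0=1)
  bits 11011101010010111001001000001001 = 3712717321

3712717321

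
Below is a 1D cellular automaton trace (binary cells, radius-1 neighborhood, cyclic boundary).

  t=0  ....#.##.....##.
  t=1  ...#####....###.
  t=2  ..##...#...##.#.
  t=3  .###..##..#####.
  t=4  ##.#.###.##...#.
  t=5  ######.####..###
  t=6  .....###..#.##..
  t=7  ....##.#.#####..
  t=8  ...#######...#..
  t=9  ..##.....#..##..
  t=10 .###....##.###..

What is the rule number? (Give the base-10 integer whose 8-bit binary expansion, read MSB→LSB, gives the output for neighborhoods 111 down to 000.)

  ### -> .   bit 7 = 0  t=1,i=4
  ##. -> #   bit 6 = 1  t=0,i=7
  #.# -> #   bit 5 = 1  t=0,i=5
  #.. -> .   bit 4 = 0  t=0,i=8
  .## -> #   bit 3 = 1  t=0,i=6
  .#. -> #   bit 2 = 1  t=0,i=4
  ..# -> #   bit 1 = 1  t=0,i=3
  ... -> .   bit 0 = 0  t=0,i=0
  bits 01101110 = 110

110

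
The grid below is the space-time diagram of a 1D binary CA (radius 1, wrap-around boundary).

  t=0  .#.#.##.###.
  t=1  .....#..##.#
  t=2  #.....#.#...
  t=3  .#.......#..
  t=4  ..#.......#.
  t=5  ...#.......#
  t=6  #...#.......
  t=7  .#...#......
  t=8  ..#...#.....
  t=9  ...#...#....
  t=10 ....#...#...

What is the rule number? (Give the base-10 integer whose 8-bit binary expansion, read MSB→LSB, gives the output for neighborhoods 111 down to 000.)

  [7] ### => #  t=0,i=9
  [6] ##. => .  t=0,i=6
  [5] #.# => .  t=0,i=2
  [4] #.. => #  t=0,i=11
  [3] .## => #  t=0,i=5
  [2] .#. => .  t=0,i=1
  [1] ..# => .  t=0,i=0
  [0] ... => .  t=1,i=1
  bits 10011000 = 152

152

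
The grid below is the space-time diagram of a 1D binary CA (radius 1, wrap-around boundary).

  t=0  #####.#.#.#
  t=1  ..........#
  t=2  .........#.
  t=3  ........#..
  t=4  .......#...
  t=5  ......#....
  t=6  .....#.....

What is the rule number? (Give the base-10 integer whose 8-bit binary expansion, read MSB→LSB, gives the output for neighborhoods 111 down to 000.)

10

  [7] ### => .  t=0,i=0
  [6] ##. => .  t=0,i=4
  [5] #.# => .  t=0,i=5
  [4] #.. => .  t=1,i=0
  [3] .## => #  t=0,i=10
  [2] .#. => .  t=0,i=6
  [1] ..# => #  t=1,i=9
  [0] ... => .  t=1,i=1
  bits 00001010 = 10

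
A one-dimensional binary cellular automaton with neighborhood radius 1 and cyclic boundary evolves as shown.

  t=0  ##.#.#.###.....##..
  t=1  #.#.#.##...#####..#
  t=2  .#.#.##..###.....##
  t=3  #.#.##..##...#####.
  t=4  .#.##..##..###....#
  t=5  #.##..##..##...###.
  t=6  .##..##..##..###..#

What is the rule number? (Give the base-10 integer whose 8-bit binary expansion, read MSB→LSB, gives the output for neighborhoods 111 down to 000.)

43

  ###|.  b7=0 t=0,i=8
  ##.|.  b6=0 t=0,i=1
  #.#|#  b5=1 t=0,i=2
  #..|.  b4=0 t=0,i=10
  .##|#  b3=1 t=0,i=0
  .#.|.  b2=0 t=0,i=3
  ..#|#  b1=1 t=0,i=14
  ...|#  b0=1 t=0,i=11
  bits 00101011 = 43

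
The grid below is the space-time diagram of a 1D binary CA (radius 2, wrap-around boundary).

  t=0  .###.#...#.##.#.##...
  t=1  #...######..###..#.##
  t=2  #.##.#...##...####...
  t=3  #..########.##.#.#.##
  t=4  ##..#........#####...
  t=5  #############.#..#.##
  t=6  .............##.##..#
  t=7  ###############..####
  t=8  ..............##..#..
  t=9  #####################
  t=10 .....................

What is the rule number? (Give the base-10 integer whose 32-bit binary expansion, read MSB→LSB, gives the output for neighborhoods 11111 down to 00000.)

372749695

  #####|.  b31=0 t=1,i=6
  ####.|.  b30=0 t=1,i=8
  ###.#|.  b29=0 t=0,i=3
  ###..|#  b28=1 t=1,i=0
  ##.##|.  b27=0 t=3,i=11
  ##.#.|#  b26=1 t=0,i=4
  ##..#|#  b25=1 t=1,i=10
  ##...|.  b24=0 t=0,i=18
  #.###|.  b23=0 t=1,i=19
  #.##.|.  b22=0 t=0,i=11
  #.#.#|#  b21=1 t=0,i=14
  #.#..|#  b20=1 t=0,i=5
  #..##|.  b19=0 t=1,i=11
  #..#.|#  b18=1 t=1,i=16
  #...#|#  b17=1 t=0,i=7
  #....|#  b16=1 t=0,i=19
  .####|#  b15=1 t=1,i=5
  .###.|.  b14=0 t=0,i=2
  .##.#|#  b13=1 t=0,i=12
  .##..|#  b12=1 t=0,i=17
  .#.##|.  b11=0 t=0,i=10
  .#.#.|#  b10=1 t=3,i=16
  .#..#|.  b9=0 t=5,i=15
  .#...|#  b8=1 t=0,i=6
  ..###|.  b7=0 t=0,i=1
  ..##.|#  b6=1 t=2,i=9
  ..#.#|#  b5=1 t=0,i=9
  ..#..|#  b4=1 t=4,i=4
  ...##|#  b3=1 t=0,i=0
  ...#.|#  b2=1 t=0,i=8
  ....#|#  b1=1 t=0,i=20
  .....|#  b0=1 t=4,i=7
  bits 00010110001101111011010101111111 = 372749695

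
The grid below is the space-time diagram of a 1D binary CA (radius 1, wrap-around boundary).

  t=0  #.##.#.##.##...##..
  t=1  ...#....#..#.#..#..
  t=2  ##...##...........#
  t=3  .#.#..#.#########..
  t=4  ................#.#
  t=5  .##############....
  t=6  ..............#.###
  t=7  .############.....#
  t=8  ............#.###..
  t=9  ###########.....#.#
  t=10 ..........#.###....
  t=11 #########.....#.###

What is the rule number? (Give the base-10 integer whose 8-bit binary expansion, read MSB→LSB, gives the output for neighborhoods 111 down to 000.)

65

  nb ###: next=.  (t=2,i=0, bit7=0)
  nb ##.: next=#  (t=0,i=3, bit6=1)
  nb #.#: next=.  (t=0,i=1, bit5=0)
  nb #..: next=.  (t=0,i=12, bit4=0)
  nb .##: next=.  (t=0,i=2, bit3=0)
  nb .#.: next=.  (t=0,i=0, bit2=0)
  nb ..#: next=.  (t=0,i=14, bit1=0)
  nb ...: next=#  (t=0,i=13, bit0=1)
  bits 01000001 = 65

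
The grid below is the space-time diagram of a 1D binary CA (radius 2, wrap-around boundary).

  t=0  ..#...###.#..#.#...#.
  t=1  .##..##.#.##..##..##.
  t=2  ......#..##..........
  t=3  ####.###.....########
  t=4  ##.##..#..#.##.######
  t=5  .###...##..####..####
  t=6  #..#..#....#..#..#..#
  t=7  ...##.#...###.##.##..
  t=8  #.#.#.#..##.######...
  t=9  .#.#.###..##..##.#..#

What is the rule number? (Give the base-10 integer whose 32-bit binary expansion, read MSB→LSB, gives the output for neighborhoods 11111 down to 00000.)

  #####|#  b31=1 t=3,i=0
  ####.|.  b30=0 t=3,i=2
  ###.#|#  b29=1 t=0,i=8
  ###..|#  b28=1 t=3,i=7
  ##.##|#  b27=1 t=3,i=4
  ##.#.|.  b26=0 t=0,i=9
  ##..#|.  b25=0 t=1,i=3
  ##...|.  b24=0 t=2,i=11
  #.###|.  b23=0 t=3,i=5
  #.##.|#  b22=1 t=1,i=10
  #.#.#|.  b21=0 t=1,i=8
  #.#..|#  b20=1 t=0,i=10
  #..##|.  b19=0 t=1,i=0
  #..#.|.  b18=0 t=0,i=12
  #...#|.  b17=0 t=0,i=0
  #....|.  b16=0 t=2,i=12
  .####|.  b15=0 t=3,i=14
  .###.|.  b14=0 t=0,i=7
  .##.#|#  b13=1 t=1,i=6
  .##..|.  b12=0 t=1,i=2
  .#.##|#  b11=1 t=1,i=9
  .#.#.|#  b10=1 t=0,i=14
  .#..#|#  b9=1 t=0,i=11
  .#...|.  b8=0 t=0,i=3
  ..###|#  b7=1 t=0,i=6
  ..##.|.  b6=0 t=1,i=1
  ..#.#|.  b5=0 t=0,i=13
  ..#..|#  b4=1 t=0,i=2
  ...##|#  b3=1 t=0,i=5
  ...#.|#  b2=1 t=0,i=1
  ....#|.  b1=0 t=2,i=4
  .....|#  b0=1 t=2,i=0
  bits 10111000010100000010111010011101 = 3092262557

3092262557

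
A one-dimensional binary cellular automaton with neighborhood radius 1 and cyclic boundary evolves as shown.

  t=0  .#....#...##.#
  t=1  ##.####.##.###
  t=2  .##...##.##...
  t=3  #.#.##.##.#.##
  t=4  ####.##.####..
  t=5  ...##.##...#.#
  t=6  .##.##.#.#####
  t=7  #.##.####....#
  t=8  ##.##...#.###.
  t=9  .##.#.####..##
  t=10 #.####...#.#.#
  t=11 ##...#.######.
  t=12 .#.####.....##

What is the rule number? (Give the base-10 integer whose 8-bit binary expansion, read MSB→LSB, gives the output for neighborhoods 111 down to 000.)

103

  ###|.  b7=0 t=1,i=0
  ##.|#  b6=1 t=0,i=11
  #.#|#  b5=1 t=0,i=0
  #..|.  b4=0 t=0,i=2
  .##|.  b3=0 t=0,i=10
  .#.|#  b2=1 t=0,i=1
  ..#|#  b1=1 t=0,i=5
  ...|#  b0=1 t=0,i=3
  bits 01100111 = 103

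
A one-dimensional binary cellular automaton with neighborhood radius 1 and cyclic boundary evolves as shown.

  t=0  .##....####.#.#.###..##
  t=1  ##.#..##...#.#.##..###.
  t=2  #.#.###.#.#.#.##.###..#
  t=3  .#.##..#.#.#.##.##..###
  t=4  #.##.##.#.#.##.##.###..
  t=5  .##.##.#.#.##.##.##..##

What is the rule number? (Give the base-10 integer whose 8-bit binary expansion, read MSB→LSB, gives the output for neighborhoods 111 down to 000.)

58

  nb ###: next=.  (t=0,i=8, bit7=0)
  nb ##.: next=.  (t=0,i=2, bit6=0)
  nb #.#: next=#  (t=0,i=0, bit5=1)
  nb #..: next=#  (t=0,i=3, bit4=1)
  nb .##: next=#  (t=0,i=1, bit3=1)
  nb .#.: next=.  (t=0,i=12, bit2=0)
  nb ..#: next=#  (t=0,i=6, bit1=1)
  nb ...: next=.  (t=0,i=4, bit0=0)
  bits 00111010 = 58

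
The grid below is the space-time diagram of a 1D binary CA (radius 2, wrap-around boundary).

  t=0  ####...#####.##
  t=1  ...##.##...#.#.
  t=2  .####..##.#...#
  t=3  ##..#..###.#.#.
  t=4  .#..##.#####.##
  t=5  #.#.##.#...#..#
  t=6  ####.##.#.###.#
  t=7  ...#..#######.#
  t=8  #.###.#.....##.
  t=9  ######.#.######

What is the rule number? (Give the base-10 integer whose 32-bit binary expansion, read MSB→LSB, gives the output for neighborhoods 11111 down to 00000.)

899709919

  ##### -> .   bit 31 = 0  t=0,i=0
  ####. -> .   bit 30 = 0  t=0,i=2
  ###.# -> #   bit 29 = 1  t=0,i=11
  ###.. -> #   bit 28 = 1  t=0,i=3
  ##.## -> .   bit 27 = 0  t=0,i=12
  ##.#. -> #   bit 26 = 1  t=2,i=9
  ##..# -> .   bit 25 = 0  t=2,i=5
  ##... -> #   bit 24 = 1  t=0,i=4
  #.### -> #   bit 23 = 1  t=0,i=13
  #.##. -> .   bit 22 = 0  t=1,i=6
  #.#.# -> #   bit 21 = 1  t=3,i=11
  #.#.. -> .   bit 20 = 0  t=1,i=13
  #..## -> .   bit 19 = 0  t=2,i=6
  #..#. -> .   bit 18 = 0  t=3,i=3
  #...# -> .   bit 17 = 0  t=0,i=5
  #.... -> .   bit 16 = 0  t=1,i=0
  .#### -> .   bit 15 = 0  t=0,i=8
  .###. -> #   bit 14 = 1  t=3,i=8
  .##.# -> #   bit 13 = 1  t=1,i=4
  .##.. -> #   bit 12 = 1  t=1,i=7
  .#.## -> #   bit 11 = 1  t=2,i=0
  .#.#. -> .   bit 10 = 0  t=1,i=12
  .#..# -> #   bit 9 = 1  t=3,i=5
  .#... -> #   bit 8 = 1  t=1,i=14
  ..### -> #   bit 7 = 1  t=0,i=7
  ..##. -> #   bit 6 = 1  t=1,i=3
  ..#.# -> .   bit 5 = 0  t=1,i=11
  ..#.. -> #   bit 4 = 1  t=3,i=4
  ...## -> #   bit 3 = 1  t=0,i=6
  ...#. -> #   bit 2 = 1  t=1,i=10
  ....# -> #   bit 1 = 1  t=1,i=1
  ..... -> #   bit 0 = 1  t=8,i=9
  bits 00110101101000000111101111011111 = 899709919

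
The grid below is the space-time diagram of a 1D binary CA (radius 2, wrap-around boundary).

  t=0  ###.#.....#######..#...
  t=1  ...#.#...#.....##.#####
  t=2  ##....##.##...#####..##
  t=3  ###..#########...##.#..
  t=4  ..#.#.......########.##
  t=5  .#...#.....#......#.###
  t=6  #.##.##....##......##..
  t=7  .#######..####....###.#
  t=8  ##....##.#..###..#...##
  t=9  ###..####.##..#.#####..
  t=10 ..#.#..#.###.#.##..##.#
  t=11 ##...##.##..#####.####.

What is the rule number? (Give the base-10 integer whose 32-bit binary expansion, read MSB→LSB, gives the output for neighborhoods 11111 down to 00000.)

  #####|.  b31=0 t=0,i=12
  ####.|#  b30=1 t=0,i=15
  ###.#|.  b29=0 t=0,i=2
  ###..|#  b28=1 t=0,i=16
  ##.##|#  b27=1 t=1,i=17
  ##.#.|#  b26=1 t=0,i=3
  ##..#|.  b25=0 t=0,i=17
  ##...|#  b24=1 t=1,i=0
  #.###|#  b23=1 t=1,i=18
  #.##.|#  b22=1 t=2,i=9
  #.#.#|#  b21=1 t=7,i=22
  #.#..|.  b20=0 t=0,i=4
  #..##|#  b19=1 t=2,i=20
  #..#.|#  b18=1 t=0,i=18
  #...#|#  b17=1 t=0,i=21
  #....|.  b16=0 t=0,i=6
  .####|.  b15=0 t=0,i=11
  .###.|.  b14=0 t=0,i=1
  .##.#|#  b13=1 t=1,i=16
  .##..|#  b12=1 t=2,i=10
  .#.##|#  b11=1 t=5,i=19
  .#.#.|.  b10=0 t=1,i=4
  .#..#|#  b9=1 t=3,i=21
  .#...|#  b8=1 t=0,i=5
  ..###|.  b7=0 t=0,i=0
  ..##.|#  b6=1 t=1,i=15
  ..#.#|.  b5=0 t=1,i=3
  ..#..|#  b4=1 t=0,i=19
  ...##|#  b3=1 t=0,i=9
  ...#.|.  b2=0 t=1,i=2
  ....#|.  b1=0 t=0,i=8
  .....|.  b0=0 t=0,i=7
  bits 01011101111011100011101101011000 = 1575893848

1575893848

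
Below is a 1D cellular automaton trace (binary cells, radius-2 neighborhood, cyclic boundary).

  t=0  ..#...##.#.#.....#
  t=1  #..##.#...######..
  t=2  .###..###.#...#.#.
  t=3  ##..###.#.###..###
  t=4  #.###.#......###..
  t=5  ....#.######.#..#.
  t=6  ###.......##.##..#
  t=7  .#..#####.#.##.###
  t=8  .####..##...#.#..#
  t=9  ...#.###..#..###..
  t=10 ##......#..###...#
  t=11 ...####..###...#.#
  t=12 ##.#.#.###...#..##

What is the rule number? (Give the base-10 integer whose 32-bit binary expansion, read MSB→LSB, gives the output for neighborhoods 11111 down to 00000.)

1784350659

  nb #####: next=.  (t=1,i=12, bit31=0)
  nb ####.: next=#  (t=1,i=14, bit30=1)
  nb ###.#: next=#  (t=2,i=8, bit29=1)
  nb ###..: next=.  (t=1,i=15, bit28=0)
  nb ##.##: next=#  (t=6,i=12, bit27=1)
  nb ##.#.: next=.  (t=0,i=8, bit26=0)
  nb ##..#: next=#  (t=1,i=16, bit25=1)
  nb ##...: next=.  (t=6,i=3, bit24=0)
  nb #.###: next=.  (t=3,i=10, bit23=0)
  nb #.##.: next=#  (t=6,i=13, bit22=1)
  nb #.#.#: next=.  (t=0,i=9, bit21=0)
  nb #.#..: next=#  (t=0,i=11, bit20=1)
  nb #..##: next=#  (t=1,i=2, bit19=1)
  nb #..#.: next=.  (t=0,i=1, bit18=0)
  nb #...#: next=#  (t=0,i=4, bit17=1)
  nb #....: next=#  (t=0,i=13, bit16=1)
  nb .####: next=.  (t=1,i=11, bit15=0)
  nb .###.: next=.  (t=2,i=2, bit14=0)
  nb .##.#: next=.  (t=0,i=7, bit13=0)
  nb .##..: next=.  (t=6,i=14, bit12=0)
  nb .#.##: next=.  (t=3,i=9, bit11=0)
  nb .#.#.: next=#  (t=0,i=10, bit10=1)
  nb .#..#: next=#  (t=0,i=0, bit9=1)
  nb .#...: next=#  (t=0,i=3, bit8=1)
  nb ..###: next=#  (t=1,i=10, bit7=1)
  nb ..##.: next=#  (t=0,i=6, bit6=1)
  nb ..#.#: next=.  (t=2,i=14, bit5=0)
  nb ..#..: next=.  (t=0,i=2, bit4=0)
  nb ...##: next=.  (t=0,i=5, bit3=0)
  nb ...#.: next=.  (t=0,i=16, bit2=0)
  nb ....#: next=#  (t=0,i=15, bit1=1)
  nb .....: next=#  (t=0,i=14, bit0=1)
  bits 01101010010110110000011111000011 = 1784350659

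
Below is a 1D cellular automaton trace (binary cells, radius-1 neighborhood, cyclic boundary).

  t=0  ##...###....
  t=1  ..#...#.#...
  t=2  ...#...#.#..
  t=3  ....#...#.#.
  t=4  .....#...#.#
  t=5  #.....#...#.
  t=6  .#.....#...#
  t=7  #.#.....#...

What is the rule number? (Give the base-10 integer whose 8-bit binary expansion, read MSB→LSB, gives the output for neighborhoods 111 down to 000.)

  nb ###: next=#  (t=0,i=6, bit7=1)
  nb ##.: next=.  (t=0,i=1, bit6=0)
  nb #.#: next=#  (t=1,i=7, bit5=1)
  nb #..: next=#  (t=0,i=2, bit4=1)
  nb .##: next=.  (t=0,i=0, bit3=0)
  nb .#.: next=.  (t=1,i=2, bit2=0)
  nb ..#: next=.  (t=0,i=4, bit1=0)
  nb ...: next=.  (t=0,i=3, bit0=0)
  bits 10110000 = 176

176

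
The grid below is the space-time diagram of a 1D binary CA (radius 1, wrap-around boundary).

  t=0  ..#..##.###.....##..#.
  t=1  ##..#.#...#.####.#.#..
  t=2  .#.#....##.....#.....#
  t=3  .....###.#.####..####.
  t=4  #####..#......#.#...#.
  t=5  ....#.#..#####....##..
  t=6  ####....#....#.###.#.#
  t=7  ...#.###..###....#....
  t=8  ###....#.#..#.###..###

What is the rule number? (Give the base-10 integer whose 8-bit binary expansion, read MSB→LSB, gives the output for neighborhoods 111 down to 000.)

67

  [7] ### => .  t=0,i=9
  [6] ##. => #  t=0,i=6
  [5] #.# => .  t=0,i=7
  [4] #.. => .  t=0,i=3
  [3] .## => .  t=0,i=5
  [2] .#. => .  t=0,i=2
  [1] ..# => #  t=0,i=1
  [0] ... => #  t=0,i=0
  bits 01000011 = 67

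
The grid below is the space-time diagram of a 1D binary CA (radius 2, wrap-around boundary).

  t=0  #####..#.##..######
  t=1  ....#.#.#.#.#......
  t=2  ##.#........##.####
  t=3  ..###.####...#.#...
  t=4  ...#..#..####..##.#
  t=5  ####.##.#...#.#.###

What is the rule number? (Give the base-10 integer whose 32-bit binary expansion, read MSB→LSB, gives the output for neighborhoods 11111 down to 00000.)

362707221

  ##### -> .   bit 31 = 0  t=0,i=0
  ####. -> .   bit 30 = 0  t=0,i=3
  ###.# -> .   bit 29 = 0  t=2,i=1
  ###.. -> #   bit 28 = 1  t=0,i=4
  ##.## -> .   bit 27 = 0  t=2,i=14
  ##.#. -> #   bit 26 = 1  t=2,i=2
  ##..# -> .   bit 25 = 0  t=0,i=5
  ##... -> #   bit 24 = 1  t=3,i=10
  #.### -> #   bit 23 = 1  t=2,i=15
  #.##. -> .   bit 22 = 0  t=0,i=9
  #.#.# -> .   bit 21 = 0  t=1,i=6
  #.#.. -> #   bit 20 = 1  t=1,i=12
  #..## -> #   bit 19 = 1  t=0,i=12
  #..#. -> #   bit 18 = 1  t=0,i=6
  #...# -> #   bit 17 = 1  t=3,i=11
  #.... -> .   bit 16 = 0  t=1,i=14
  .#### -> .   bit 15 = 0  t=0,i=14
  .###. -> #   bit 14 = 1  t=3,i=3
  .##.# -> #   bit 13 = 1  t=2,i=13
  .##.. -> #   bit 12 = 1  t=0,i=10
  .#.## -> #   bit 11 = 1  t=0,i=8
  .#.#. -> .   bit 10 = 0  t=1,i=5
  .#..# -> .   bit 9 = 0  t=4,i=4
  .#... -> #   bit 8 = 1  t=1,i=13
  ..### -> .   bit 7 = 0  t=0,i=13
  ..##. -> .   bit 6 = 0  t=2,i=12
  ..#.# -> .   bit 5 = 0  t=0,i=7
  ..#.. -> #   bit 4 = 1  t=4,i=3
  ...## -> .   bit 3 = 0  t=2,i=11
  ...#. -> #   bit 2 = 1  t=1,i=3
  ....# -> .   bit 1 = 0  t=1,i=2
  ..... -> #   bit 0 = 1  t=1,i=0
  bits 00010101100111100111100100010101 = 362707221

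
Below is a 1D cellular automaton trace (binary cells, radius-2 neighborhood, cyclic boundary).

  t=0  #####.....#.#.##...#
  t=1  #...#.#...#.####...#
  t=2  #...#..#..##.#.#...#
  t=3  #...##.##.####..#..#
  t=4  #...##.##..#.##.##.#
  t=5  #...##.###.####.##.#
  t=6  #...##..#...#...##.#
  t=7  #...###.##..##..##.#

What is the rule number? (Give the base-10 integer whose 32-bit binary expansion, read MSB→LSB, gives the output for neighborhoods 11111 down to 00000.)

375520240

  ##### -> .   bit 31 = 0  t=0,i=1
  ####. -> .   bit 30 = 0  t=0,i=3
  ###.# -> .   bit 29 = 0  t=5,i=9
  ###.. -> #   bit 28 = 1  t=0,i=4
  ##.## -> .   bit 27 = 0  t=3,i=6
  ##.#. -> #   bit 26 = 1  t=2,i=12
  ##..# -> #   bit 25 = 1  t=3,i=14
  ##... -> .   bit 24 = 0  t=0,i=5
  #.### -> .   bit 23 = 0  t=1,i=12
  #.##. -> #   bit 22 = 1  t=0,i=14
  #.#.# -> #   bit 21 = 1  t=0,i=12
  #.#.. -> .   bit 20 = 0  t=1,i=6
  #..## -> .   bit 19 = 0  t=2,i=9
  #..#. -> .   bit 18 = 0  t=2,i=6
  #...# -> .   bit 17 = 0  t=0,i=17
  #.... -> #   bit 16 = 1  t=0,i=6
  .#### -> #   bit 15 = 1  t=0,i=0
  .###. -> #   bit 14 = 1  t=5,i=8
  .##.# -> #   bit 13 = 1  t=2,i=11
  .##.. -> #   bit 12 = 1  t=0,i=15
  .#.## -> #   bit 11 = 1  t=0,i=13
  .#.#. -> .   bit 10 = 0  t=0,i=11
  .#..# -> #   bit 9 = 1  t=2,i=5
  .#... -> #   bit 8 = 1  t=1,i=7
  ..### -> #   bit 7 = 1  t=0,i=19
  ..##. -> #   bit 6 = 1  t=1,i=19
  ..#.# -> #   bit 5 = 1  t=0,i=10
  ..#.. -> #   bit 4 = 1  t=2,i=4
  ...## -> .   bit 3 = 0  t=0,i=18
  ...#. -> .   bit 2 = 0  t=0,i=9
  ....# -> .   bit 1 = 0  t=0,i=8
  ..... -> .   bit 0 = 0  t=0,i=7
  bits 00010110011000011111101111110000 = 375520240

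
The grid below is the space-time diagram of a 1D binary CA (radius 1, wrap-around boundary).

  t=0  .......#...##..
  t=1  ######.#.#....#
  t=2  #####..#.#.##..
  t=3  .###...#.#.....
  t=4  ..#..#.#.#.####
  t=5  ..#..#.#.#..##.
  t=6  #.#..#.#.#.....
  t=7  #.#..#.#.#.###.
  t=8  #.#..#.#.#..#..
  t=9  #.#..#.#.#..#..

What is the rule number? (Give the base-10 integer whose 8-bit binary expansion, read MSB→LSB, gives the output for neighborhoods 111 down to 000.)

  ###|#  b7=1 t=1,i=0
  ##.|.  b6=0 t=0,i=12
  #.#|.  b5=0 t=1,i=6
  #..|.  b4=0 t=0,i=8
  .##|.  b3=0 t=0,i=11
  .#.|#  b2=1 t=0,i=7
  ..#|.  b1=0 t=0,i=6
  ...|#  b0=1 t=0,i=0
  bits 10000101 = 133

133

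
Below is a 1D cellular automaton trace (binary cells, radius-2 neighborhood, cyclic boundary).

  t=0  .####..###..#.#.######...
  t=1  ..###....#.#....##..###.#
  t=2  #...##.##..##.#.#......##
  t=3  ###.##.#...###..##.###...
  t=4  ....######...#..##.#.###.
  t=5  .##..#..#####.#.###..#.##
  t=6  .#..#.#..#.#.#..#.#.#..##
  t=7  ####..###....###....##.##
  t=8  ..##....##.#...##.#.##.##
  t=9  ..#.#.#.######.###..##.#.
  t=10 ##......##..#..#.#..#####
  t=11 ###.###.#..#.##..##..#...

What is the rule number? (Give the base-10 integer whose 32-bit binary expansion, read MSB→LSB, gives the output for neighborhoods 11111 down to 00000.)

  [31] ##### => .  t=0,i=18
  [30] ####. => #  t=0,i=3
  [29] ###.# => .  t=1,i=22
  [28] ###.. => #  t=0,i=4
  [27] ##.## => .  t=2,i=6
  [26] ##.#. => #  t=1,i=23
  [25] ##..# => .  t=0,i=5
  [24] ##... => #  t=0,i=22
  [23] #.### => #  t=0,i=16
  [22] #.##. => #  t=2,i=7
  [21] #.#.# => .  t=0,i=14
  [20] #.#.. => #  t=1,i=11
  [19] #..## => .  t=0,i=6
  [18] #..#. => #  t=0,i=11
  [17] #...# => #  t=2,i=2
  [16] #.... => .  t=0,i=23
  [15] .#### => #  t=0,i=2
  [14] .###. => .  t=0,i=8
  [13] .##.# => #  t=2,i=5
  [12] .##.. => .  t=1,i=17
  [11] .#.## => .  t=0,i=15
  [10] .#.#. => .  t=0,i=13
  [9] .#..# => #  t=1,i=0
  [8] .#... => #  t=1,i=12
  [7] ..### => .  t=0,i=1
  [6] ..##. => #  t=1,i=16
  [5] ..#.# => .  t=0,i=12
  [4] ..#.. => .  t=4,i=13
  [3] ...## => .  t=0,i=0
  [2] ...#. => #  t=1,i=8
  [1] ....# => #  t=0,i=24
  [0] ..... => #  t=2,i=19
  bits 01010101110101101010001101000111 = 1440129863

1440129863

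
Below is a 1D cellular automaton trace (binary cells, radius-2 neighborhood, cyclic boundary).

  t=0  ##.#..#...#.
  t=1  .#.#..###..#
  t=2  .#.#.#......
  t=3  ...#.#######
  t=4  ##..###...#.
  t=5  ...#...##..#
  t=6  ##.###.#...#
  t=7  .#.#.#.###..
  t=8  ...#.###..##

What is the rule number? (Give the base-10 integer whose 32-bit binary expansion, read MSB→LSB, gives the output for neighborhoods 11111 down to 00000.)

  ##### -> .   bit 31 = 0  t=3,i=7
  ####. -> #   bit 30 = 1  t=3,i=10
  ###.# -> #   bit 29 = 1  t=6,i=1
  ###.. -> .   bit 28 = 0  t=1,i=8
  ##.## -> .   bit 27 = 0  t=6,i=2
  ##.#. -> .   bit 26 = 0  t=0,i=2
  ##..# -> .   bit 25 = 0  t=1,i=9
  ##... -> #   bit 24 = 1  t=3,i=0
  #.### -> #   bit 23 = 1  t=3,i=5
  #.##. -> .   bit 22 = 0  t=0,i=0
  #.#.# -> #   bit 21 = 1  t=1,i=1
  #.#.. -> #   bit 20 = 1  t=0,i=3
  #..## -> #   bit 19 = 1  t=1,i=5
  #..#. -> .   bit 18 = 0  t=0,i=5
  #...# -> #   bit 17 = 1  t=0,i=8
  #.... -> #   bit 16 = 1  t=2,i=7
  .#### -> #   bit 15 = 1  t=3,i=6
  .###. -> .   bit 14 = 0  t=1,i=7
  .##.# -> #   bit 13 = 1  t=0,i=1
  .##.. -> .   bit 12 = 0  t=4,i=1
  .#.## -> #   bit 11 = 1  t=0,i=11
  .#.#. -> .   bit 10 = 0  t=1,i=0
  .#..# -> .   bit 9 = 0  t=0,i=4
  .#... -> #   bit 8 = 1  t=0,i=7
  ..### -> .   bit 7 = 0  t=1,i=6
  ..##. -> #   bit 6 = 1  t=5,i=7
  ..#.# -> .   bit 5 = 0  t=0,i=10
  ..#.. -> #   bit 4 = 1  t=0,i=6
  ...## -> .   bit 3 = 0  t=5,i=6
  ...#. -> .   bit 2 = 0  t=0,i=9
  ....# -> #   bit 1 = 1  t=2,i=11
  ..... -> #   bit 0 = 1  t=2,i=8
  bits 01100001101110111010100101010011 = 1639688531

1639688531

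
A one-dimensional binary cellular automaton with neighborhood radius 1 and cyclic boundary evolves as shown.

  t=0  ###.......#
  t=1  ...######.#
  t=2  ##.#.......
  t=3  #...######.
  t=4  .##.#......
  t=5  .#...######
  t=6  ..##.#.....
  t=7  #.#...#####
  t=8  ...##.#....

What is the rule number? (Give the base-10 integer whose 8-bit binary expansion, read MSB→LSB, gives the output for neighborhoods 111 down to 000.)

25

  [7] ### => .  t=0,i=0
  [6] ##. => .  t=0,i=2
  [5] #.# => .  t=1,i=9
  [4] #.. => #  t=0,i=3
  [3] .## => #  t=0,i=10
  [2] .#. => .  t=1,i=10
  [1] ..# => .  t=0,i=9
  [0] ... => #  t=0,i=4
  bits 00011001 = 25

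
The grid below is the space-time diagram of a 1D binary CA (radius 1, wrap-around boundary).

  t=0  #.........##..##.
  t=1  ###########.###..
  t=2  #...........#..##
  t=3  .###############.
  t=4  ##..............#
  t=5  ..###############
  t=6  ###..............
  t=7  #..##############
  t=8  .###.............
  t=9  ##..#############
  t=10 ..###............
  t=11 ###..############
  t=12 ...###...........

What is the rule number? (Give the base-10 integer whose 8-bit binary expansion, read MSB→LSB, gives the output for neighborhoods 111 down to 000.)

  ### -> .   bit 7 = 0  t=1,i=1
  ##. -> .   bit 6 = 0  t=0,i=11
  #.# -> .   bit 5 = 0  t=0,i=16
  #.. -> #   bit 4 = 1  t=0,i=1
  .## -> #   bit 3 = 1  t=0,i=10
  .#. -> #   bit 2 = 1  t=0,i=0
  ..# -> #   bit 1 = 1  t=0,i=9
  ... -> #   bit 0 = 1  t=0,i=2
  bits 00011111 = 31

31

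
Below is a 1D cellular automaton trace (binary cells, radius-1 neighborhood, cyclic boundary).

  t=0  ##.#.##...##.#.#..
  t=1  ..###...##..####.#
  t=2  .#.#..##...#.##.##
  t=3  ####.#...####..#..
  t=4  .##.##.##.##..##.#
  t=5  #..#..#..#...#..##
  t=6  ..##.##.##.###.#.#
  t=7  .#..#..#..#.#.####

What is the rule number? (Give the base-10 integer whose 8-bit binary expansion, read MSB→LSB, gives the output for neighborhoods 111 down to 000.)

167

  nb ###: next=#  (t=1,i=3, bit7=1)
  nb ##.: next=.  (t=0,i=1, bit6=0)
  nb #.#: next=#  (t=0,i=2, bit5=1)
  nb #..: next=.  (t=0,i=7, bit4=0)
  nb .##: next=.  (t=0,i=0, bit3=0)
  nb .#.: next=#  (t=0,i=3, bit2=1)
  nb ..#: next=#  (t=0,i=9, bit1=1)
  nb ...: next=#  (t=0,i=8, bit0=1)
  bits 10100111 = 167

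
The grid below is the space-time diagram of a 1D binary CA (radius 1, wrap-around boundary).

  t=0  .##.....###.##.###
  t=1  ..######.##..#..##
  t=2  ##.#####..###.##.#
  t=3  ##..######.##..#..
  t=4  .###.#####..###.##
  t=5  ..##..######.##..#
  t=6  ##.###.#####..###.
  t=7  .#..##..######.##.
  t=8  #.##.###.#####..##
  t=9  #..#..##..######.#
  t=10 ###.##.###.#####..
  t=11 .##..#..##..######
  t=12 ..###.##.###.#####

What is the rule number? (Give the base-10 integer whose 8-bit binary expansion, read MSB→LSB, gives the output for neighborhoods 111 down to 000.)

211

  ###|#  b7=1 t=0,i=9
  ##.|#  b6=1 t=0,i=2
  #.#|.  b5=0 t=0,i=0
  #..|#  b4=1 t=0,i=3
  .##|.  b3=0 t=0,i=1
  .#.|.  b2=0 t=1,i=13
  ..#|#  b1=1 t=0,i=7
  ...|#  b0=1 t=0,i=4
  bits 11010011 = 211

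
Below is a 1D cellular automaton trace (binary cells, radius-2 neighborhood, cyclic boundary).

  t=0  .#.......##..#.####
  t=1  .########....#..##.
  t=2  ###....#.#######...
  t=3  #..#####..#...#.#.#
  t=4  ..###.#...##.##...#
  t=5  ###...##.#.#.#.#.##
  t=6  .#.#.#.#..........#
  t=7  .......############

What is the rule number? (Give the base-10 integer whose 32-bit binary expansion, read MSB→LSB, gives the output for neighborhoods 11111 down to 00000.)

1096393663

  ##### -> .   bit 31 = 0  t=1,i=3
  ####. -> #   bit 30 = 1  t=0,i=17
  ###.# -> .   bit 29 = 0  t=0,i=18
  ###.. -> .   bit 28 = 0  t=1,i=8
  ##.## -> .   bit 27 = 0  t=4,i=12
  ##.#. -> .   bit 26 = 0  t=0,i=0
  ##..# -> .   bit 25 = 0  t=0,i=11
  ##... -> #   bit 24 = 1  t=1,i=9
  #.### -> .   bit 23 = 0  t=0,i=15
  #.##. -> #   bit 22 = 1  t=3,i=18
  #.#.# -> .   bit 21 = 0  t=3,i=16
  #.#.. -> #   bit 20 = 1  t=0,i=1
  #..## -> #   bit 19 = 1  t=1,i=0
  #..#. -> .   bit 18 = 0  t=0,i=12
  #...# -> .   bit 17 = 0  t=2,i=17
  #.... -> #   bit 16 = 1  t=0,i=3
  .#### -> #   bit 15 = 1  t=0,i=16
  .###. -> .   bit 14 = 0  t=2,i=1
  .##.# -> #   bit 13 = 1  t=4,i=11
  .##.. -> .   bit 12 = 0  t=0,i=10
  .#.## -> .   bit 11 = 0  t=0,i=14
  .#.#. -> .   bit 10 = 0  t=3,i=15
  .#..# -> #   bit 9 = 1  t=1,i=14
  .#... -> #   bit 8 = 1  t=0,i=2
  ..### -> #   bit 7 = 1  t=1,i=1
  ..##. -> .   bit 6 = 0  t=0,i=9
  ..#.# -> #   bit 5 = 1  t=0,i=13
  ..#.. -> #   bit 4 = 1  t=1,i=13
  ...## -> #   bit 3 = 1  t=0,i=8
  ...#. -> #   bit 2 = 1  t=1,i=12
  ....# -> #   bit 1 = 1  t=0,i=7
  ..... -> #   bit 0 = 1  t=0,i=4
  bits 01000001010110011010001110111111 = 1096393663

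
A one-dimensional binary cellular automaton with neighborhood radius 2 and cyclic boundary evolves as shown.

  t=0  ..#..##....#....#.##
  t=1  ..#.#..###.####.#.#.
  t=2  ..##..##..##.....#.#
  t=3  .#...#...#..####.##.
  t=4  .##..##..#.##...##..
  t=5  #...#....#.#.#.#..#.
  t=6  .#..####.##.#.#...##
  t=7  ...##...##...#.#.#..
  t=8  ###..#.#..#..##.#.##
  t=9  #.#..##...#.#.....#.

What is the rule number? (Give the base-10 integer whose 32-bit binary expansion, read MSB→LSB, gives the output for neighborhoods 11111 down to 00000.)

2580088251

  [31] ##### => #  t=8,i=0
  [30] ####. => .  t=1,i=13
  [29] ###.# => .  t=1,i=9
  [28] ###.. => #  t=8,i=2
  [27] ##.## => #  t=1,i=10
  [26] ##.#. => .  t=1,i=15
  [25] ##..# => .  t=0,i=0
  [24] ##... => #  t=0,i=7
  [23] #.### => #  t=1,i=11
  [22] #.##. => #  t=0,i=18
  [21] #.#.# => .  t=1,i=16
  [20] #.#.. => .  t=1,i=4
  [19] #..## => #  t=0,i=4
  [18] #..#. => .  t=0,i=1
  [17] #...# => .  t=1,i=0
  [16] #.... => #  t=0,i=8
  [15] .#### => .  t=1,i=12
  [14] .###. => .  t=1,i=8
  [13] .##.# => .  t=6,i=10
  [12] .##.. => .  t=0,i=6
  [11] .#.## => .  t=0,i=17
  [10] .#.#. => #  t=1,i=3
  [9] .#..# => .  t=0,i=3
  [8] .#... => #  t=0,i=12
  [7] ..### => #  t=1,i=7
  [6] ..##. => .  t=0,i=5
  [5] ..#.# => #  t=0,i=16
  [4] ..#.. => #  t=0,i=2
  [3] ...## => #  t=4,i=0
  [2] ...#. => .  t=0,i=10
  [1] ....# => #  t=0,i=9
  [0] ..... => #  t=2,i=14
  bits 10011001110010010000010110111011 = 2580088251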